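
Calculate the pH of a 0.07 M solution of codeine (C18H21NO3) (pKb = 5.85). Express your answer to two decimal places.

pH = 10.50

C18H21NO3 + H2O ⇌ C18H22NO3+ + OH-
Kb = 10^(−5.85) = 1.41 × 10^-6
Kb = [OH-]²/(0.07 − [OH-]) = 1.41 × 10^-6
Since Kb ≪ C₀, [OH-] ≈ √(Kb·C₀) = 3.14 × 10^-4 M.
Check: 0.45% ionized — well under 5%, approximation valid.
pOH = −log(3.14 × 10^-4) = 3.50; pH = 14.00 − 3.50 = 10.50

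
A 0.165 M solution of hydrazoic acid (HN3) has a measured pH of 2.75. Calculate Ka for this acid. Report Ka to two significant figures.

[H+] = 10^(-2.75) = 1.78 × 10^-3 M
At equilibrium [HA] = 0.165 − 1.78 × 10^-3 = 1.63 × 10^-1 M
Ka = [H+][A-]/[HA] = (1.78 × 10^-3)² / 1.63 × 10^-1 = 1.9 × 10^-5

Ka = 1.9 × 10^-5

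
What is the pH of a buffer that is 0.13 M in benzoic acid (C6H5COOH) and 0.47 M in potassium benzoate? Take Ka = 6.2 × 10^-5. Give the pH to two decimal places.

pKa = −log(6.2 × 10^-5) = 4.208
Henderson–Hasselbalch: pH = pKa + log([C6H5COO-]/[C6H5COOH]) = 4.208 + log(0.47/0.13)
pH = 4.208 + (+0.558) = 4.77

pH = 4.77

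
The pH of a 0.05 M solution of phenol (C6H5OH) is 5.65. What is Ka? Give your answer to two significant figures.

[H+] = 10^(-5.65) = 2.24 × 10^-6 M
At equilibrium [HA] = 0.05 − 2.24 × 10^-6 = 5.00 × 10^-2 M
Ka = [H+][A-]/[HA] = (2.24 × 10^-6)² / 5.00 × 10^-2 = 1.0 × 10^-10

Ka = 1.0 × 10^-10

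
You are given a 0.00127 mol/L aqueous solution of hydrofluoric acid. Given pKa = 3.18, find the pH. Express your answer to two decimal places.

HF ⇌ F- + H+
Ka = 10^(−3.18) = 6.61 × 10^-4
From the ICE table, Ka = [H+]²/(0.00127 − [H+]) = 6.61 × 10^-4.
[H+] is not negligible relative to C₀; solve [H+]² + 0.000661·[H+] − 8.39e-07 = 0.
[H+] = [−0.000661 + √(0.000661² + 3.36e-06)]/2 = 6.44 × 10^-4 M
pH = −log[H+] = −log(6.44 × 10^-4) = 3.19

pH = 3.19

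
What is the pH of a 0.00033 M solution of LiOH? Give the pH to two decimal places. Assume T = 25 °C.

LiOH is a strong base; [OH-] = 0.00033 M.
pOH = -log(0.00033) = 3.48
pH = 14.00 - 3.48 = 10.52

pH = 10.52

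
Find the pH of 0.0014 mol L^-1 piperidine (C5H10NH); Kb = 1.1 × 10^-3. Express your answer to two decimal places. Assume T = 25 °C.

C5H10NH + H2O ⇌ C5H10NH2+ + OH-
Kb = [OH-]²/(0.0014 − [OH-]) = 1.1 × 10^-3
[OH-] is not negligible relative to C₀; solve [OH-]² + 0.0011·[OH-] − 1.54e-06 = 0.
[OH-] = [−0.0011 + √(0.0011² + 6.16e-06)]/2 = 8.07 × 10^-4 M
pOH = −log(8.07 × 10^-4) = 3.09; pH = 14.00 − 3.09 = 10.91

pH = 10.91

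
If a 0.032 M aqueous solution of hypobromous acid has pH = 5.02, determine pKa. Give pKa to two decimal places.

[H+] = 10^(-5.02) = 9.55 × 10^-6 M
At equilibrium [HA] = 0.032 − 9.55 × 10^-6 = 3.20 × 10^-2 M
Ka = [H+][A-]/[HA] = (9.55 × 10^-6)² / 3.20 × 10^-2 = 2.85 × 10^-9
pKa = -log(2.85 × 10^-9) = 8.55

pKa = 8.55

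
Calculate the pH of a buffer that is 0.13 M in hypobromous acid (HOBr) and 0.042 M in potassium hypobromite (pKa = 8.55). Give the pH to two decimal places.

pH = 8.06

pH = pKa + log([A⁻]/[HA]) = 8.55 + log(0.042/0.13)
pH = 8.55 + (-0.491) = 8.06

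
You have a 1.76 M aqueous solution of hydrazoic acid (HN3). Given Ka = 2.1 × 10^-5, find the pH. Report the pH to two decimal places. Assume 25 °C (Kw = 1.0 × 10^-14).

HN3 ⇌ N3- + H+
Ka = [H+]²/(1.76 − [H+]) = 2.1 × 10^-5
Neglecting [H+] in the denominator: [H+] = √(2.1 × 10^-5 × 1.76) = 6.08 × 10^-3 M
([H+]/C₀ = 0.35% < 5%, so the approximation holds.)
pH = −log[H+] = −log(6.08 × 10^-3) = 2.22

pH = 2.22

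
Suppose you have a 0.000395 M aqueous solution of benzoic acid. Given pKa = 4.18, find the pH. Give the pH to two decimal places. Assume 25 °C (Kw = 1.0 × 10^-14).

pH = 3.88

C6H5COOH ⇌ C6H5COO- + H+
Ka = 10^(−4.18) = 6.61 × 10^-5
From the ICE table, Ka = [H+]²/(0.000395 − [H+]) = 6.61 × 10^-5.
[H+] is not negligible relative to C₀; solve [H+]² + 6.61e-05·[H+] − 2.61e-08 = 0.
[H+] = [−6.61e-05 + √(6.61e-05² + 1.04e-07)]/2 = 1.32 × 10^-4 M
pH = −log(1.32 × 10^-4) = 3.88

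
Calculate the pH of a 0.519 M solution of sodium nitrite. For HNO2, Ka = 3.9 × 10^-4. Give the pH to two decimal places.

NO2- is the conjugate base of the weak acid HNO2.
Kb = Kw/Ka = 1.0×10^-14 / 3.9 × 10^-4 = 2.56 × 10^-11
Kb = [OH-]²/(0.519 − [OH-]) = 2.56 × 10^-11
Neglecting [OH-] in the denominator: [OH-] = √(2.56 × 10^-11 × 0.519) = 3.65 × 10^-6 M
Check: 0.0007% ionized — well under 5%, approximation valid.
pOH = 5.44, so pH = 14.00 − pOH = 8.56

pH = 8.56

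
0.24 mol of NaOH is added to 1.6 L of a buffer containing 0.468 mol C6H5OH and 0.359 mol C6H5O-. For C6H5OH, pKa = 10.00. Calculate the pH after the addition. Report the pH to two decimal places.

After neutralization: n(C6H5OH) = 0.228 mol, n(C6H5O-) = 0.599 mol.
Henderson–Hasselbalch with mole ratio 0.599/0.228: pH = 10.00 + (+0.419)

pH = 10.42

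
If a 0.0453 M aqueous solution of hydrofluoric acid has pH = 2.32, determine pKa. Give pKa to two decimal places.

pKa = 3.25

[H+] = 10^(-2.32) = 4.79 × 10^-3 M
At equilibrium [HA] = 0.0453 − 4.79 × 10^-3 = 4.05 × 10^-2 M
Ka = [H+][A-]/[HA] = (4.79 × 10^-3)² / 4.05 × 10^-2 = 5.67 × 10^-4
pKa = -log(5.67 × 10^-4) = 3.25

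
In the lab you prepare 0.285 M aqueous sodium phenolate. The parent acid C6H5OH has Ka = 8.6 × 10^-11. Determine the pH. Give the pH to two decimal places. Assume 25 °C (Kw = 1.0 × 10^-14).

C6H5O- is the conjugate base of the weak acid C6H5OH.
Kb = Kw/Ka = 1.0×10^-14 / 8.6 × 10^-11 = 1.16 × 10^-4
Let x = [OH-] at equilibrium. Kb = x²/(0.285 − x).
Since Kb ≪ C₀, x ≈ √(Kb·C₀) = 5.75 × 10^-3 M.
pOH = 2.24, so pH = 14.00 − pOH = 11.76

pH = 11.76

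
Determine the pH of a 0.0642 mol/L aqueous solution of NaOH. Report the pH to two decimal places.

NaOH is a strong base; [OH-] = 0.0642 M.
pOH = -log(0.0642) = 1.19
pH = 14.00 - 1.19 = 12.81

pH = 12.81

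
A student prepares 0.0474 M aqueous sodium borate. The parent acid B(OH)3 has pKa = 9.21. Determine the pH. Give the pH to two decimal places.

B(OH)4- is the conjugate base of the weak acid B(OH)3.
Ka = 10^(−9.21) = 6.17 × 10^-10
Kb = Kw/Ka = 1.0×10^-14 / 6.17 × 10^-10 = 1.62 × 10^-5
From the ICE table, Kb = x²/(0.0474 − x) = 1.62 × 10^-5.
Since Kb ≪ C₀, x ≈ √(Kb·C₀) = 8.76 × 10^-4 M.
(x/C₀ = 1.8% < 5%, so the approximation holds.)
pOH = −log(8.76 × 10^-4) = 3.06; pH = 14.00 − 3.06 = 10.94

pH = 10.94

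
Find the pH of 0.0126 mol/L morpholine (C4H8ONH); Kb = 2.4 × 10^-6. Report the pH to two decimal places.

C4H8ONH + H2O ⇌ C4H8ONH2+ + OH-
From the ICE table, Kb = [OH-]²/(0.0126 − [OH-]) = 2.4 × 10^-6.
Neglecting [OH-] in the denominator: [OH-] = √(2.4 × 10^-6 × 0.0126) = 1.74 × 10^-4 M
Check: 1.4% ionized — well under 5%, approximation valid.
pOH = −log(1.74 × 10^-4) = 3.76; pH = 14.00 − 3.76 = 10.24

pH = 10.24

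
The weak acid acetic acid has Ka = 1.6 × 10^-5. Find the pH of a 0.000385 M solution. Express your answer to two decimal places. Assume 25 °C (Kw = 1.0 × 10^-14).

pH = 4.15

CH3COOH ⇌ CH3COO- + H+
Ka = [H+]²/(0.000385 − [H+]) = 1.6 × 10^-5
Here C₀/Ka ≈ 24.1, so the small-[H+] approximation fails. Use the quadratic:
[H+] = (−Ka + √(Ka² + 4·Ka·C₀))/2 = 7.09 × 10^-5 M
pH = −log(7.09 × 10^-5) = 4.15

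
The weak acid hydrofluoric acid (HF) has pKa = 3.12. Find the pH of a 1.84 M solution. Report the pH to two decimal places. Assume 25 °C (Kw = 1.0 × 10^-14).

pH = 1.43

HF ⇌ F- + H+
Ka = 10^(−3.12) = 7.59 × 10^-4
From the ICE table, Ka = [H+]²/(1.84 − [H+]) = 7.59 × 10^-4.
Since Ka ≪ C₀, [H+] ≈ √(Ka·C₀) = 3.74 × 10^-2 M.
([H+]/C₀ = 2% < 5%, so the approximation holds.)
pH = −log(3.74 × 10^-2) = 1.43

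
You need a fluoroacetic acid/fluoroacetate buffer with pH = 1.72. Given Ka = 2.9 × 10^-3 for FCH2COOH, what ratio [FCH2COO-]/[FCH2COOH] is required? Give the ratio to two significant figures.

ratio = 0.15

pKa = -log(2.9 × 10^-3) = 2.538
pH = pKa + log(r) ⇒ log(r) = 1.72 − 2.538 = -0.818
r = [FCH2COO-]/[FCH2COOH] = 10^(-0.818) = 0.152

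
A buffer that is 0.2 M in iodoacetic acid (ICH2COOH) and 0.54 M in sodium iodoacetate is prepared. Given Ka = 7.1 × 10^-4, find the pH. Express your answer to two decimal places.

pKa = −log(7.1 × 10^-4) = 3.149
Henderson–Hasselbalch: pH = pKa + log([ICH2COO-]/[ICH2COOH]) = 3.149 + log(0.54/0.2)
pH = 3.149 + (+0.431) = 3.58

pH = 3.58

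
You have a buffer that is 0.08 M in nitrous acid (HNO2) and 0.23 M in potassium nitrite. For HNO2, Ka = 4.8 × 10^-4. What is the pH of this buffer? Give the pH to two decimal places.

pKa = −log(4.8 × 10^-4) = 3.319
Using pH = pKa + log([base]/[acid]) with [base]/[acid] = 0.23/0.08:
pH = 3.319 + (+0.459) = 3.78

pH = 3.78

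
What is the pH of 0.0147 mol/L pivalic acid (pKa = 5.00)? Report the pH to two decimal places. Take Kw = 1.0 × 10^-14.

pH = 3.42

(CH3)3CCOOH ⇌ (CH3)3CCOO- + H+
Ka = 10^(−5.00) = 1.00 × 10^-5
Let x = [H+] at equilibrium. Ka = x²/(0.0147 − x).
Since Ka ≪ C₀, x ≈ √(Ka·C₀) = 3.83 × 10^-4 M.
Check: 2.6% ionized — well under 5%, approximation valid.
pH = −log(3.83 × 10^-4) = 3.42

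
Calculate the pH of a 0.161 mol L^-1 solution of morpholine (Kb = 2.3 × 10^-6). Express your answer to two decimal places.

C4H8ONH + H2O ⇌ C4H8ONH2+ + OH-
Kb = [OH-]²/(0.161 − [OH-]) = 2.3 × 10^-6
Since Kb ≪ C₀, [OH-] ≈ √(Kb·C₀) = 6.09 × 10^-4 M.
pOH = 3.22, so pH = 14.00 − pOH = 10.78

pH = 10.78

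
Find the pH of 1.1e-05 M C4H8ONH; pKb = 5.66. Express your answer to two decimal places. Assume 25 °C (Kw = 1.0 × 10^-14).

pH = 8.59

C4H8ONH + H2O ⇌ C4H8ONH2+ + OH-
Kb = 10^(−5.66) = 2.19 × 10^-6
Kb = [OH-]²/(1.1e-05 − [OH-]) = 2.19 × 10^-6
The 5% rule fails; solving [OH-]² + Kb·[OH-] − Kb·C₀ = 0 exactly:
[OH-] = (−Kb + √(Kb² + 4·Kb·C₀))/2 = 3.93 × 10^-6 M
pOH = 5.41, so pH = 14.00 − pOH = 8.59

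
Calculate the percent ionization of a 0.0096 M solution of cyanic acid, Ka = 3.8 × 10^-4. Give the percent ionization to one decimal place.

18.0%

HOCN ⇌ OCN- + H+; let x = [H+] at equilibrium.
Ka = x²/(C₀ − x); solving the quadratic gives x = 1.73 × 10^-3 M.
Fraction ionized = 1.73 × 10^-3 / 0.0096 = 0.1802 → 18.0%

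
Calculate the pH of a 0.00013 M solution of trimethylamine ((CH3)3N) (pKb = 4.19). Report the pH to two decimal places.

(CH3)3N + H2O ⇌ (CH3)3NH+ + OH-
Kb = 10^(−4.19) = 6.46 × 10^-5
Let x = [OH-] at equilibrium. Kb = x²/(0.00013 − x).
Here C₀/Kb ≈ 2.01, so the small-x approximation fails. Use the quadratic:
x = (−Kb + √(Kb² + 4·Kb·C₀))/2 = 6.49 × 10^-5 M
pOH = 4.19, so pH = 14.00 − pOH = 9.81

pH = 9.81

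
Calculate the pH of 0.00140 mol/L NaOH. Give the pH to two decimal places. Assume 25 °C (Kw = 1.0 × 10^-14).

NaOH is a strong base; [OH-] = 0.0014 M.
pOH = -log(0.0014) = 2.85
pH = 14.00 - 2.85 = 11.15

pH = 11.15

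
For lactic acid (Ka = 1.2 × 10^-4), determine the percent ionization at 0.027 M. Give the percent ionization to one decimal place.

CH3CH(OH)COOH ⇌ CH3CH(OH)COO- + H+; let x = [H+] at equilibrium.
Solve x² + 0.00012x − 3.24e-06 = 0 → x = 1.74 × 10^-3 M
Fraction ionized = 1.74 × 10^-3 / 0.027 = 0.0644 → 6.4%

6.4%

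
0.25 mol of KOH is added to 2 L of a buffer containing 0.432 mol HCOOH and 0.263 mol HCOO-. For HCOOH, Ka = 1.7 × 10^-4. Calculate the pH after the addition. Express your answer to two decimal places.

pH = 4.22

After neutralization: n(HCOOH) = 0.182 mol, n(HCOO-) = 0.513 mol.
pKa = −log(1.7 × 10^-4) = 3.770
pH = pKa + log([A⁻]/[HA]) = 3.770 + log(0.513/0.182) = 3.770 +0.450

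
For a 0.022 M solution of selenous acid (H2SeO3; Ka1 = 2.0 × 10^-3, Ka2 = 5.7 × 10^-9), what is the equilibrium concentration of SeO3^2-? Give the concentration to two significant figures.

5.7 × 10^-9 M

First ionization gives [H+] ≈ [HSeO3-] = 5.71 × 10^-3 M.
Second step: Ka2 = [H+][SeO3^2-]/[HSeO3-] ≈ [SeO3^2-] (since [H+] ≈ [HSeO3-]).
So [SeO3^2-] ≈ Ka2.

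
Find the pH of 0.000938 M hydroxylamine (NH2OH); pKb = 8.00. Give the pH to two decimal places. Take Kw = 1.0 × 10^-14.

pH = 8.49

NH2OH + H2O ⇌ NH3OH+ + OH-
Kb = 10^(−8.00) = 1.00 × 10^-8
Kb = x²/(0.000938 − x) = 1.00 × 10^-8
Since Kb ≪ C₀, x ≈ √(Kb·C₀) = 3.06 × 10^-6 M.
pOH = 5.51, so pH = 14.00 − pOH = 8.49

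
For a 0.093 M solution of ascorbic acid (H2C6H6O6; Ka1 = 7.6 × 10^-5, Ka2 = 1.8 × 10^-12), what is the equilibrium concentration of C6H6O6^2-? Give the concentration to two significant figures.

1.8 × 10^-12 M

First ionization gives [H+] ≈ [HC6H6O6-] = 2.66 × 10^-3 M.
Second step: Ka2 = [H+][C6H6O6^2-]/[HC6H6O6-] ≈ [C6H6O6^2-] (since [H+] ≈ [HC6H6O6-]).
So [C6H6O6^2-] ≈ Ka2.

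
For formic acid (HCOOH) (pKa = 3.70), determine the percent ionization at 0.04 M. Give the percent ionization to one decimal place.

6.8%

HCOOH ⇌ HCOO- + H+; let x = [H+] at equilibrium.
Ka = 10^(−3.70) = 2.00 × 10^-4
Ka = x²/(C₀ − x); solving the quadratic gives x = 2.73 × 10^-3 M.
% ionization = x/C₀ × 100% = 2.73 × 10^-3/0.04 × 100% = 6.8%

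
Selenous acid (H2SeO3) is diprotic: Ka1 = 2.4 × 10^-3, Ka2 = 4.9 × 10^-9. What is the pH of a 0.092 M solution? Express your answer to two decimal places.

pH = 1.86

Since Ka1 ≫ Ka2, the first ionization dominates [H+].
Ka1 = x²/(0.092 − x) = 2.4 × 10^-3
Solving the quadratic: x = (−Ka1 + √(Ka1² + 4·Ka1·C₀))/2 = 1.37 × 10^-2 M
pH = −log(1.37 × 10^-2) = 1.86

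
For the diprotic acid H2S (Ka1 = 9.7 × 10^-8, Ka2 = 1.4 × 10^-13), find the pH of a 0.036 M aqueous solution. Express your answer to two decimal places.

pH = 4.23

Since Ka1 ≫ Ka2, the first ionization dominates [H+].
Ka1 = x²/(0.036 − x) = 9.7 × 10^-8
x ≈ √(9.7 × 10^-8 × 0.036) = 5.91 × 10^-5 M
pH = −log(5.91 × 10^-5) = 4.23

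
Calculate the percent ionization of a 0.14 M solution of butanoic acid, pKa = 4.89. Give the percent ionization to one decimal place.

1.0%

CH3(CH2)2COOH ⇌ CH3(CH2)2COO- + H+; let x = [H+] at equilibrium.
Ka = 10^(−4.89) = 1.29 × 10^-5
x ≈ √(Ka·C₀) = √(1.29 × 10^-5 × 0.14) = 1.34 × 10^-3 M
% ionization = x/C₀ × 100% = 1.34 × 10^-3/0.14 × 100% = 1.0%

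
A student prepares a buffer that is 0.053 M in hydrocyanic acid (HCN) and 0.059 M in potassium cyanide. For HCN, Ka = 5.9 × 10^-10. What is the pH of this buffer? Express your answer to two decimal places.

pH = 9.28

pKa = −log(5.9 × 10^-10) = 9.229
Using pH = pKa + log([base]/[acid]) with [base]/[acid] = 0.059/0.053:
pH = 9.229 + (+0.047) = 9.28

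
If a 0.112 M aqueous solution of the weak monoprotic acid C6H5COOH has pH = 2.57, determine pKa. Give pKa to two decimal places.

[H+] = 10^(-2.57) = 2.69 × 10^-3 M
At equilibrium [HA] = 0.112 − 2.69 × 10^-3 = 1.09 × 10^-1 M
Ka = [H+][A-]/[HA] = (2.69 × 10^-3)² / 1.09 × 10^-1 = 6.64 × 10^-5
pKa = -log(6.64 × 10^-5) = 4.18

pKa = 4.18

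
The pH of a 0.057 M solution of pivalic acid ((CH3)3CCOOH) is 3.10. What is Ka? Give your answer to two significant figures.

Ka = 1.1 × 10^-5

[H+] = 10^(-3.10) = 7.94 × 10^-4 M
At equilibrium [HA] = 0.057 − 7.94 × 10^-4 = 5.62 × 10^-2 M
Ka = [H+][A-]/[HA] = (7.94 × 10^-4)² / 5.62 × 10^-2 = 1.1 × 10^-5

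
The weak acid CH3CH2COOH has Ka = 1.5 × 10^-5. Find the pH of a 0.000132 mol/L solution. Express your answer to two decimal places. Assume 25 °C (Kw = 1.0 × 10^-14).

CH3CH2COOH ⇌ CH3CH2COO- + H+
From the ICE table, Ka = x²/(0.000132 − x) = 1.5 × 10^-5.
x is not negligible relative to C₀; solve x² + 1.5e-05·x − 1.98e-09 = 0.
x = (−Ka + √(Ka² + 4·Ka·C₀))/2 = 3.76 × 10^-5 M
pH = −log(3.76 × 10^-5) = 4.42

pH = 4.42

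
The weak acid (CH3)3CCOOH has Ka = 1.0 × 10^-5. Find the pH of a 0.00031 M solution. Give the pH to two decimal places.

pH = 4.29

(CH3)3CCOOH ⇌ (CH3)3CCOO- + H+
Ka = x²/(0.00031 − x) = 1.0 × 10^-5
The 5% rule fails; solving x² + Ka·x − Ka·C₀ = 0 exactly:
x = [−1e-05 + √(1e-05² + 1.24e-08)]/2 = 5.09 × 10^-5 M
pH = −log[H+] = −log(5.09 × 10^-5) = 4.29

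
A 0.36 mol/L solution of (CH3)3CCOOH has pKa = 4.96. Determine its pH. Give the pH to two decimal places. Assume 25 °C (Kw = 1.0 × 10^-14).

(CH3)3CCOOH ⇌ (CH3)3CCOO- + H+
Ka = 10^(−4.96) = 1.10 × 10^-5
Ka = [H+]²/(0.36 − [H+]) = 1.10 × 10^-5
Neglecting [H+] in the denominator: [H+] = √(1.10 × 10^-5 × 0.36) = 1.99 × 10^-3 M
Check: 0.55% ionized — well under 5%, approximation valid.
pH = −log(1.99 × 10^-3) = 2.70

pH = 2.70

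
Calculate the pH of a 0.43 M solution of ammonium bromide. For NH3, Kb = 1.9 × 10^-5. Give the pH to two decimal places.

NH4+ is the conjugate acid of the weak base NH3.
Ka = Kw/Kb = 1.0×10^-14 / 1.9 × 10^-5 = 5.26 × 10^-10
From the ICE table, Ka = [H+]²/(0.43 − [H+]) = 5.26 × 10^-10.
Since Ka ≪ C₀, [H+] ≈ √(Ka·C₀) = 1.50 × 10^-5 M.
([H+]/C₀ = 0.0035% < 5%, so the approximation holds.)
pH = −log(1.50 × 10^-5) = 4.82

pH = 4.82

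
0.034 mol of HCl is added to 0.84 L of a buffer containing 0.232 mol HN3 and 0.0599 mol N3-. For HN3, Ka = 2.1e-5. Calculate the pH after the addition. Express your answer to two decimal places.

pH = 3.67

Added H+ converts N3- to HN3: HN3 → 0.266 mol, N3- → 0.0259 mol.
pKa = −log(2.1 × 10^-5) = 4.678
pH = pKa + log([A⁻]/[HA]) = 4.678 + log(0.0259/0.266) = 4.678 -1.012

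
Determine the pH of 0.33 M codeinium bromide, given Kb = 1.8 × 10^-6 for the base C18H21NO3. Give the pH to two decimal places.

C18H22NO3+ is the conjugate acid of the weak base C18H21NO3.
Ka = Kw/Kb = 1.0×10^-14 / 1.8 × 10^-6 = 5.56 × 10^-9
From the ICE table, Ka = [H+]²/(0.33 − [H+]) = 5.56 × 10^-9.
Neglecting [H+] in the denominator: [H+] = √(5.56 × 10^-9 × 0.33) = 4.28 × 10^-5 M
([H+]/C₀ = 0.013% < 5%, so the approximation holds.)
pH = −log[H+] = −log(4.28 × 10^-5) = 4.37

pH = 4.37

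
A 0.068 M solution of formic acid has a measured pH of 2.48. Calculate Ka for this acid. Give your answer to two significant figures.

Ka = 1.7 × 10^-4

[H+] = 10^(-2.48) = 3.31 × 10^-3 M
At equilibrium [HA] = 0.068 − 3.31 × 10^-3 = 6.47 × 10^-2 M
Ka = [H+][A-]/[HA] = (3.31 × 10^-3)² / 6.47 × 10^-2 = 1.7 × 10^-4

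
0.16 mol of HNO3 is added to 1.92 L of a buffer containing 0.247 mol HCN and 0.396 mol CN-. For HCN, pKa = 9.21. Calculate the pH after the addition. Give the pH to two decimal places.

pH = 8.97

Added H+ converts CN- to HCN: HCN → 0.407 mol, CN- → 0.236 mol.
pH = pKa + log([A⁻]/[HA]) = 9.21 + log(0.236/0.407) = 9.21 -0.237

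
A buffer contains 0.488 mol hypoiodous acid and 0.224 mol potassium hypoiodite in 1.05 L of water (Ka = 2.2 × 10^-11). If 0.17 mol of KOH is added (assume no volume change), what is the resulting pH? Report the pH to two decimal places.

OH- converts HOI to OI-: HOI → 0.318 mol, OI- → 0.394 mol.
pKa = −log(2.2 × 10^-11) = 10.658
pH = pKa + log(n_OI-/n_HOI) = 10.658 + log(0.394/0.318) = 10.658 + (+0.093)

pH = 10.75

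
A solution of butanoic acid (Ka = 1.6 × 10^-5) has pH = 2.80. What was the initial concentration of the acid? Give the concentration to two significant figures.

C₀ = 1.6 × 10^-1 M

[H+] = 10^(-2.80) = 1.58 × 10^-3 M = x
Ka = x²/(C₀ − x) ⇒ C₀ = x + x²/Ka
C₀ = 1.58 × 10^-3 + (1.58 × 10^-3)²/(1.6 × 10^-5) = 1.58 × 10^-1 M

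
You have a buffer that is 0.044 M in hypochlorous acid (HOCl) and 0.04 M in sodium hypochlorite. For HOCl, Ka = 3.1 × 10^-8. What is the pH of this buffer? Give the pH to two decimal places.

pH = 7.47

pKa = −log(3.1 × 10^-8) = 7.509
Henderson–Hasselbalch: pH = pKa + log([OCl-]/[HOCl]) = 7.509 + log(0.04/0.044)
pH = 7.509 + (-0.041) = 7.47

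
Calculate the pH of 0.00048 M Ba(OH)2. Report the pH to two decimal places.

pH = 10.98

Ba(OH)2 is a strong base (each formula unit releases 2 OH-); [OH-] = 0.00096 M.
pOH = -log(0.00096) = 3.02
pH = 14.00 - 3.02 = 10.98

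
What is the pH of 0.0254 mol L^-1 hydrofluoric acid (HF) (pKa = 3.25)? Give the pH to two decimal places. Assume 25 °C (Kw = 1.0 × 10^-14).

pH = 2.45

HF ⇌ F- + H+
Ka = 10^(−3.25) = 5.62 × 10^-4
From the ICE table, Ka = [H+]²/(0.0254 − [H+]) = 5.62 × 10^-4.
Here C₀/Ka ≈ 45.2, so the small-[H+] approximation fails. Use the quadratic:
[H+] = (−Ka + √(Ka² + 4·Ka·C₀))/2 = 3.51 × 10^-3 M
pH = −log[H+] = −log(3.51 × 10^-3) = 2.45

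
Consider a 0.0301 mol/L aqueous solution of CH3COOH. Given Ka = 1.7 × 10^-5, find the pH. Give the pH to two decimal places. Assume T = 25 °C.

CH3COOH ⇌ CH3COO- + H+
From the ICE table, Ka = [H+]²/(0.0301 − [H+]) = 1.7 × 10^-5.
Since Ka ≪ C₀, [H+] ≈ √(Ka·C₀) = 7.15 × 10^-4 M.
([H+]/C₀ = 2.4% < 5%, so the approximation holds.)
pH = −log[H+] = −log(7.15 × 10^-4) = 3.15

pH = 3.15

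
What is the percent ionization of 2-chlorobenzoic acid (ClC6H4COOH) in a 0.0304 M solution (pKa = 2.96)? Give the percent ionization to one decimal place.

ClC6H4COOH ⇌ ClC6H4COO- + H+; let x = [H+] at equilibrium.
Ka = 10^(−2.96) = 1.10 × 10^-3
Ka = x²/(C₀ − x); solving the quadratic gives x = 5.26 × 10^-3 M.
Fraction ionized = 5.26 × 10^-3 / 0.0304 = 0.1730 → 17.3%

17.3%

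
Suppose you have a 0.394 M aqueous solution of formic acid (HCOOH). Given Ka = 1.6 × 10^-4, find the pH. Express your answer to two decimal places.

HCOOH ⇌ HCOO- + H+
Ka = x²/(0.394 − x) = 1.6 × 10^-4
Since Ka ≪ C₀, x ≈ √(Ka·C₀) = 7.94 × 10^-3 M.
pH = −log(7.94 × 10^-3) = 2.10

pH = 2.10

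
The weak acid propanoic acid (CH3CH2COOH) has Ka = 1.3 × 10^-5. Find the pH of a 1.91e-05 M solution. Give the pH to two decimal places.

pH = 4.98

CH3CH2COOH ⇌ CH3CH2COO- + H+
Let x = [H+] at equilibrium. Ka = x²/(1.91e-05 − x).
x is not negligible relative to C₀; solve x² + 1.3e-05·x − 2.48e-10 = 0.
x = (−Ka + √(Ka² + 4·Ka·C₀))/2 = 1.05 × 10^-5 M
pH = −log[H+] = −log(1.05 × 10^-5) = 4.98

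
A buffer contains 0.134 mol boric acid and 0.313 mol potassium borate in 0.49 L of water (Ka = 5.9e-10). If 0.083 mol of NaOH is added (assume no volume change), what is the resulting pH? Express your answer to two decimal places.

pH = 10.12

After neutralization: n(B(OH)3) = 0.051 mol, n(B(OH)4-) = 0.396 mol.
pKa = −log(5.9 × 10^-10) = 9.229
pH = pKa + log([A⁻]/[HA]) = 9.229 + log(0.396/0.051) = 9.229 +0.890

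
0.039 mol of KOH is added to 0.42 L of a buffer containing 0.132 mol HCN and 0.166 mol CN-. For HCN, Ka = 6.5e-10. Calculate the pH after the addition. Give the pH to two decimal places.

After neutralization: n(HCN) = 0.093 mol, n(CN-) = 0.205 mol.
pKa = −log(6.5 × 10^-10) = 9.187
Henderson–Hasselbalch with mole ratio 0.205/0.093: pH = 9.187 + (+0.343)

pH = 9.53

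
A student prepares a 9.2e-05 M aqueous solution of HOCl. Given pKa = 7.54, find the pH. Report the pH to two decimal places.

pH = 5.79

HOCl ⇌ OCl- + H+
Ka = 10^(−7.54) = 2.88 × 10^-8
From the ICE table, Ka = x²/(9.2e-05 − x) = 2.88 × 10^-8.
Neglecting x in the denominator: x = √(2.88 × 10^-8 × 9.2e-05) = 1.63 × 10^-6 M
Check: 1.8% ionized — well under 5%, approximation valid.
pH = −log(1.63 × 10^-6) = 5.79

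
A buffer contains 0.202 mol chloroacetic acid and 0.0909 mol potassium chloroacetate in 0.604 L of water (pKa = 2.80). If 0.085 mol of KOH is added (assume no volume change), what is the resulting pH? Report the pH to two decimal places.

OH- converts ClCH2COOH to ClCH2COO-: ClCH2COOH → 0.117 mol, ClCH2COO- → 0.176 mol.
Henderson–Hasselbalch with mole ratio 0.176/0.117: pH = 2.80 + (+0.177)

pH = 2.98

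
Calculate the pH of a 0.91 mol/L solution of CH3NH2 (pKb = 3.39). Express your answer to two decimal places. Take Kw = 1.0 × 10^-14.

CH3NH2 + H2O ⇌ CH3NH3+ + OH-
Kb = 10^(−3.39) = 4.07 × 10^-4
Let x = [OH-] at equilibrium. Kb = x²/(0.91 − x).
Assume x ≪ 0.91: x ≈ √(4.07 × 10^-4 × 0.91) = 1.92 × 10^-2 M
pOH = −log(1.92 × 10^-2) = 1.72; pH = 14.00 − 1.72 = 12.28

pH = 12.28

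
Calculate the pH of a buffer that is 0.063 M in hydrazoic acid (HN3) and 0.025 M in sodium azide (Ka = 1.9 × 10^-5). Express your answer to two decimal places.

pKa = −log(1.9 × 10^-5) = 4.721
pH = pKa + log([A⁻]/[HA]) = 4.721 + log(0.025/0.063)
pH = 4.721 + (-0.401) = 4.32

pH = 4.32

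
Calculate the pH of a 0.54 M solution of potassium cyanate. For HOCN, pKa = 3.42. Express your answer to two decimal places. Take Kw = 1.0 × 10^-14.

pH = 8.58

OCN- is the conjugate base of the weak acid HOCN.
Ka = 10^(−3.42) = 3.80 × 10^-4
Kb = Kw/Ka = 1.0×10^-14 / 3.80 × 10^-4 = 2.63 × 10^-11
Kb = [OH-]²/(0.54 − [OH-]) = 2.63 × 10^-11
Since Kb ≪ C₀, [OH-] ≈ √(Kb·C₀) = 3.77 × 10^-6 M.
pOH = −log(3.77 × 10^-6) = 5.42; pH = 14.00 − 5.42 = 8.58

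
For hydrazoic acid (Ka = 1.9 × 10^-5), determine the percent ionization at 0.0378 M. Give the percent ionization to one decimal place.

HN3 ⇌ N3- + H+; let x = [H+] at equilibrium.
x ≈ √(Ka·C₀) = √(1.9 × 10^-5 × 0.0378) = 8.47 × 10^-4 M
Fraction ionized = 8.47 × 10^-4 / 0.0378 = 0.0224 → 2.2%

2.2%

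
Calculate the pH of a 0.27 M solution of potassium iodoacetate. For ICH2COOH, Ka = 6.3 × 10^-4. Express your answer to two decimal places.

ICH2COO- is the conjugate base of the weak acid ICH2COOH.
Kb = Kw/Ka = 1.0×10^-14 / 6.3 × 10^-4 = 1.59 × 10^-11
Kb = [OH-]²/(0.27 − [OH-]) = 1.59 × 10^-11
Neglecting [OH-] in the denominator: [OH-] = √(1.59 × 10^-11 × 0.27) = 2.07 × 10^-6 M
([OH-]/C₀ = 0.00077% < 5%, so the approximation holds.)
pOH = −log(2.07 × 10^-6) = 5.68; pH = 14.00 − 5.68 = 8.32

pH = 8.32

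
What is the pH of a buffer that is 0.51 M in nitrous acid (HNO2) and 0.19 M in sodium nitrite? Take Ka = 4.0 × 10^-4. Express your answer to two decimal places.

pKa = −log(4.0 × 10^-4) = 3.398
Using pH = pKa + log([base]/[acid]) with [base]/[acid] = 0.19/0.51:
pH = 3.398 + (-0.429) = 2.97

pH = 2.97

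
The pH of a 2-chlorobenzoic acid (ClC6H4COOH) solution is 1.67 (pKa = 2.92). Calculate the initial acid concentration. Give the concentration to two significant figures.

[H+] = 10^(-1.67) = 2.14 × 10^-2 M = x
Ka = 10^(−2.92) = 1.20 × 10^-3
Ka = x²/(C₀ − x) ⇒ C₀ = x + x²/Ka
C₀ = 2.14 × 10^-2 + (2.14 × 10^-2)²/(1.20 × 10^-3) = 4.03 × 10^-1 M

C₀ = 4.0 × 10^-1 M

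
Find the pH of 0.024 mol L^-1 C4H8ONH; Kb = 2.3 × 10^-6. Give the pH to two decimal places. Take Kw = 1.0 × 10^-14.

pH = 10.37

C4H8ONH + H2O ⇌ C4H8ONH2+ + OH-
Kb = [OH-]²/(0.024 − [OH-]) = 2.3 × 10^-6
Since Kb ≪ C₀, [OH-] ≈ √(Kb·C₀) = 2.35 × 10^-4 M.
pOH = 3.63, so pH = 14.00 − pOH = 10.37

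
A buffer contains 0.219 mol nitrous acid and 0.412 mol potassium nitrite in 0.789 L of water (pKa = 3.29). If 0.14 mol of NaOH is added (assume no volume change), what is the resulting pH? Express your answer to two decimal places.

OH- converts HNO2 to NO2-: HNO2 → 0.079 mol, NO2- → 0.552 mol.
pH = pKa + log(n_NO2-/n_HNO2) = 3.29 + log(0.552/0.079) = 3.29 + (+0.844)

pH = 4.13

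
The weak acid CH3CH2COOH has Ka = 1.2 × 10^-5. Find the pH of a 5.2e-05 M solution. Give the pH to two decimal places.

CH3CH2COOH ⇌ CH3CH2COO- + H+
From the ICE table, Ka = [H+]²/(5.2e-05 − [H+]) = 1.2 × 10^-5.
Here C₀/Ka ≈ 4.33, so the small-[H+] approximation fails. Use the quadratic:
[H+] = (−Ka + √(Ka² + 4·Ka·C₀))/2 = 1.97 × 10^-5 M
pH = −log[H+] = −log(1.97 × 10^-5) = 4.71

pH = 4.71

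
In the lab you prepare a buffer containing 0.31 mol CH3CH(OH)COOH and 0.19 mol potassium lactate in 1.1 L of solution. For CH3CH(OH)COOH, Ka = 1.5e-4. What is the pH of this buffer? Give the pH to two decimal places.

pKa = −log(1.5 × 10^-4) = 3.824
pH = pKa + log([A⁻]/[HA]) = 3.824 + log(0.19/0.31)
pH = 3.824 + (-0.213) = 3.61

pH = 3.61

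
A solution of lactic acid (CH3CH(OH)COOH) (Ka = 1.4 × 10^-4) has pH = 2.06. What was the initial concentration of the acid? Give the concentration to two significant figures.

C₀ = 5.5 × 10^-1 M

[H+] = 10^(-2.06) = 8.71 × 10^-3 M = x
Ka = x²/(C₀ − x) ⇒ C₀ = x + x²/Ka
C₀ = 8.71 × 10^-3 + (8.71 × 10^-3)²/(1.4 × 10^-4) = 5.51 × 10^-1 M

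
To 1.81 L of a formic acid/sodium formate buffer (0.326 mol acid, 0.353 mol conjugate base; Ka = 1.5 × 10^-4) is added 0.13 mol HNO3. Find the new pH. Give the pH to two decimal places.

After neutralization: n(HCOOH) = 0.456 mol, n(HCOO-) = 0.223 mol.
pKa = −log(1.5 × 10^-4) = 3.824
pH = pKa + log(n_HCOO-/n_HCOOH) = 3.824 + log(0.223/0.456) = 3.824 + (-0.311)

pH = 3.51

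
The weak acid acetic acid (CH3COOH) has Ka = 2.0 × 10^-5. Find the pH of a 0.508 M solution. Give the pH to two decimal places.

CH3COOH ⇌ CH3COO- + H+
Ka = [H+]²/(0.508 − [H+]) = 2.0 × 10^-5
Since Ka ≪ C₀, [H+] ≈ √(Ka·C₀) = 3.19 × 10^-3 M.
pH = −log[H+] = −log(3.19 × 10^-3) = 2.50

pH = 2.50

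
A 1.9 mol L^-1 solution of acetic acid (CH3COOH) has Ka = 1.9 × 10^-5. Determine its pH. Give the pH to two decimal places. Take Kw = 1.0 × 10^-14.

CH3COOH ⇌ CH3COO- + H+
From the ICE table, Ka = [H+]²/(1.9 − [H+]) = 1.9 × 10^-5.
Since Ka ≪ C₀, [H+] ≈ √(Ka·C₀) = 6.01 × 10^-3 M.
([H+]/C₀ = 0.32% < 5%, so the approximation holds.)
pH = −log[H+] = −log(6.01 × 10^-3) = 2.22

pH = 2.22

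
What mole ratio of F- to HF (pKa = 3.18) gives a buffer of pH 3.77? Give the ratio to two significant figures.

ratio = 3.9

pH = pKa + log(r) ⇒ log(r) = 3.77 − 3.18 = +0.59
r = [F-]/[HF] = 10^(+0.59) = 3.89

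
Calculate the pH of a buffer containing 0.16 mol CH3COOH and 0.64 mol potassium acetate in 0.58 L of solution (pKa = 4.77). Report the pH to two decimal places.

pH = 5.37

Using pH = pKa + log([base]/[acid]) with [base]/[acid] = 0.64/0.16:
pH = 4.77 + (+0.602) = 5.37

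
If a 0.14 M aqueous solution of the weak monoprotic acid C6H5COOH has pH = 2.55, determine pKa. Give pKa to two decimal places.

pKa = 4.24

[H+] = 10^(-2.55) = 2.82 × 10^-3 M
At equilibrium [HA] = 0.14 − 2.82 × 10^-3 = 1.37 × 10^-1 M
Ka = [H+][A-]/[HA] = (2.82 × 10^-3)² / 1.37 × 10^-1 = 5.80 × 10^-5
pKa = -log(5.80 × 10^-5) = 4.24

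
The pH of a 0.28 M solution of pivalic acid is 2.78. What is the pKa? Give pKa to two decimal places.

pKa = 5.00

[H+] = 10^(-2.78) = 1.66 × 10^-3 M
At equilibrium [HA] = 0.28 − 1.66 × 10^-3 = 2.78 × 10^-1 M
Ka = [H+][A-]/[HA] = (1.66 × 10^-3)² / 2.78 × 10^-1 = 9.91 × 10^-6
pKa = -log(9.91 × 10^-6) = 5.00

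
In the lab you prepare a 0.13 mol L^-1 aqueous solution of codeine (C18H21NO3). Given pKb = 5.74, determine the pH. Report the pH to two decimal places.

pH = 10.69

C18H21NO3 + H2O ⇌ C18H22NO3+ + OH-
Kb = 10^(−5.74) = 1.82 × 10^-6
Kb = x²/(0.13 − x) = 1.82 × 10^-6
Assume x ≪ 0.13: x ≈ √(1.82 × 10^-6 × 0.13) = 4.86 × 10^-4 M
Check: 0.37% ionized — well under 5%, approximation valid.
pOH = 3.31, so pH = 14.00 − pOH = 10.69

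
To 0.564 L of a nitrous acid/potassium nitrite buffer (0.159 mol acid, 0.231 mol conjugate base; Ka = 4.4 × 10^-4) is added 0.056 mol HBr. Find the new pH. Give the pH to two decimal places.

pH = 3.27

Added H+ converts NO2- to HNO2: HNO2 → 0.215 mol, NO2- → 0.175 mol.
pKa = −log(4.4 × 10^-4) = 3.357
pH = pKa + log([A⁻]/[HA]) = 3.357 + log(0.175/0.215) = 3.357 -0.089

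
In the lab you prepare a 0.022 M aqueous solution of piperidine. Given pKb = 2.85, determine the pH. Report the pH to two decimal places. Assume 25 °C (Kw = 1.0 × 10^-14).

pH = 11.69

C5H10NH + H2O ⇌ C5H10NH2+ + OH-
Kb = 10^(−2.85) = 1.41 × 10^-3
From the ICE table, Kb = x²/(0.022 − x) = 1.41 × 10^-3.
Here C₀/Kb ≈ 15.6, so the small-x approximation fails. Use the quadratic:
x = (−Kb + √(Kb² + 4·Kb·C₀))/2 = 4.91 × 10^-3 M
pOH = 2.31, so pH = 14.00 − pOH = 11.69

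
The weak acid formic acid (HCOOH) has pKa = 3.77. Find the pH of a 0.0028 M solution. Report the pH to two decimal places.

HCOOH ⇌ HCOO- + H+
Ka = 10^(−3.77) = 1.70 × 10^-4
Ka = x²/(0.0028 − x) = 1.70 × 10^-4
Here C₀/Ka ≈ 16.5, so the small-x approximation fails. Use the quadratic:
x = (−Ka + √(Ka² + 4·Ka·C₀))/2 = 6.10 × 10^-4 M
pH = −log[H+] = −log(6.10 × 10^-4) = 3.21

pH = 3.21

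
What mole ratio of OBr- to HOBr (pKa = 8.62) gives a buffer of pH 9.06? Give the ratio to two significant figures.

pH = pKa + log(r) ⇒ log(r) = 9.06 − 8.62 = +0.44
r = [OBr-]/[HOBr] = 10^(+0.44) = 2.75

ratio = 2.8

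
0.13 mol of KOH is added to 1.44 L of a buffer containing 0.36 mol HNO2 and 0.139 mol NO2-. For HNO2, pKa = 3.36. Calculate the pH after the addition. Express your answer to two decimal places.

After neutralization: n(HNO2) = 0.23 mol, n(NO2-) = 0.269 mol.
pH = pKa + log(n_NO2-/n_HNO2) = 3.36 + log(0.269/0.23) = 3.36 + (+0.068)

pH = 3.43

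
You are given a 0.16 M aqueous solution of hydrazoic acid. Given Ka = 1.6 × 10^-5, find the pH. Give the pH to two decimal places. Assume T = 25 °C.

HN3 ⇌ N3- + H+
From the ICE table, Ka = [H+]²/(0.16 − [H+]) = 1.6 × 10^-5.
Neglecting [H+] in the denominator: [H+] = √(1.6 × 10^-5 × 0.16) = 1.60 × 10^-3 M
([H+]/C₀ = 1% < 5%, so the approximation holds.)
pH = −log(1.60 × 10^-3) = 2.80

pH = 2.80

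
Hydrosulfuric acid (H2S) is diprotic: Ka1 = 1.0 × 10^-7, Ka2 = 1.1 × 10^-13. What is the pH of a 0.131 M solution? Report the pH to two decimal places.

Since Ka1 ≫ Ka2, the first ionization dominates [H+].
Ka1 = x²/(0.131 − x) = 1.0 × 10^-7
x ≈ √(1.0 × 10^-7 × 0.131) = 1.14 × 10^-4 M
pH = −log(1.14 × 10^-4) = 3.94

pH = 3.94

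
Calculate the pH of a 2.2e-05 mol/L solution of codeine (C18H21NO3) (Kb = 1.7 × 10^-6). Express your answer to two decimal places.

pH = 8.73

C18H21NO3 + H2O ⇌ C18H22NO3+ + OH-
From the ICE table, Kb = [OH-]²/(2.2e-05 − [OH-]) = 1.7 × 10^-6.
Here C₀/Kb ≈ 12.9, so the small-[OH-] approximation fails. Use the quadratic:
[OH-] = (−Kb + √(Kb² + 4·Kb·C₀))/2 = 5.32 × 10^-6 M
pOH = −log(5.32 × 10^-6) = 5.27; pH = 14.00 − 5.27 = 8.73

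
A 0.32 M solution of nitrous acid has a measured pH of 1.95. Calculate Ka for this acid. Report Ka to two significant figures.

Ka = 4.1 × 10^-4

[H+] = 10^(-1.95) = 1.12 × 10^-2 M
At equilibrium [HA] = 0.32 − 1.12 × 10^-2 = 3.09 × 10^-1 M
Ka = [H+][A-]/[HA] = (1.12 × 10^-2)² / 3.09 × 10^-1 = 4.1 × 10^-4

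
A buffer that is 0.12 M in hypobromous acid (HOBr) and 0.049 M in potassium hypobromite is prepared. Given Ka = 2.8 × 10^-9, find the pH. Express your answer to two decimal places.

pH = 8.16

pKa = −log(2.8 × 10^-9) = 8.553
Henderson–Hasselbalch: pH = pKa + log([OBr-]/[HOBr]) = 8.553 + log(0.049/0.12)
pH = 8.553 + (-0.389) = 8.16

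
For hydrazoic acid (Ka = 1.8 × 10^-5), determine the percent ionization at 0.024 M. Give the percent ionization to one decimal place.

HN3 ⇌ N3- + H+; let x = [H+] at equilibrium.
x ≈ √(Ka·C₀) = √(1.8 × 10^-5 × 0.024) = 6.57 × 10^-4 M
Fraction ionized = 6.57 × 10^-4 / 0.024 = 0.0274 → 2.7%

2.7%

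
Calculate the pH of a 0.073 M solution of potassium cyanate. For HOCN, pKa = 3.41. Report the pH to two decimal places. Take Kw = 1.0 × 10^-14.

pH = 8.14

OCN- is the conjugate base of the weak acid HOCN.
Ka = 10^(−3.41) = 3.89 × 10^-4
Kb = Kw/Ka = 1.0×10^-14 / 3.89 × 10^-4 = 2.57 × 10^-11
Kb = [OH-]²/(0.073 − [OH-]) = 2.57 × 10^-11
Assume [OH-] ≪ 0.073: [OH-] ≈ √(2.57 × 10^-11 × 0.073) = 1.37 × 10^-6 M
pOH = −log(1.37 × 10^-6) = 5.86; pH = 14.00 − 5.86 = 8.14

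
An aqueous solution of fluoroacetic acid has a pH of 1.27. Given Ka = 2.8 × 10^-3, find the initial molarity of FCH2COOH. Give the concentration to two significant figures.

C₀ = 1.1 M

[H+] = 10^(-1.27) = 5.37 × 10^-2 M = x
Ka = x²/(C₀ − x) ⇒ C₀ = x + x²/Ka
C₀ = 5.37 × 10^-2 + (5.37 × 10^-2)²/(2.8 × 10^-3) = 1.08 M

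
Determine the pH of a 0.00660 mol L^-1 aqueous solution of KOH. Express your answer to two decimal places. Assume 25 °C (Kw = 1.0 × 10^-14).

KOH is a strong base; [OH-] = 0.0066 M.
pOH = -log(0.0066) = 2.18
pH = 14.00 - 2.18 = 11.82

pH = 11.82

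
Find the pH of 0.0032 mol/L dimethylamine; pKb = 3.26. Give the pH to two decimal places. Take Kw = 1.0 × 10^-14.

(CH3)2NH + H2O ⇌ (CH3)2NH2+ + OH-
Kb = 10^(−3.26) = 5.50 × 10^-4
Kb = x²/(0.0032 − x) = 5.50 × 10^-4
x is not negligible relative to C₀; solve x² + 0.00055·x − 1.76e-06 = 0.
x = [−0.00055 + √(0.00055² + 7.04e-06)]/2 = 1.08 × 10^-3 M
pOH = −log(1.08 × 10^-3) = 2.97; pH = 14.00 − 2.97 = 11.03

pH = 11.03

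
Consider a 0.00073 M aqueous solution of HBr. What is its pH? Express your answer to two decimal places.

pH = 3.14

HBr is a strong acid and dissociates completely, so [H+] = 0.00073 M.
pH = -log(0.00073) = 3.14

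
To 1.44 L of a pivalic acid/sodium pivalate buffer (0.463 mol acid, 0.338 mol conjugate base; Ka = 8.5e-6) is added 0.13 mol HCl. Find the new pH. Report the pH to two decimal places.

pH = 4.62

After neutralization: n((CH3)3CCOOH) = 0.593 mol, n((CH3)3CCOO-) = 0.208 mol.
pKa = −log(8.5 × 10^-6) = 5.071
pH = pKa + log([A⁻]/[HA]) = 5.071 + log(0.208/0.593) = 5.071 -0.455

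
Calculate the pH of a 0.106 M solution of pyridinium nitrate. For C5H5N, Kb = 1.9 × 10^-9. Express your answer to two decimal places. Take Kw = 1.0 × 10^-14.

pH = 3.13

C5H5NH+ is the conjugate acid of the weak base C5H5N.
Ka = Kw/Kb = 1.0×10^-14 / 1.9 × 10^-9 = 5.26 × 10^-6
From the ICE table, Ka = [H+]²/(0.106 − [H+]) = 5.26 × 10^-6.
Since Ka ≪ C₀, [H+] ≈ √(Ka·C₀) = 7.47 × 10^-4 M.
pH = −log[H+] = −log(7.47 × 10^-4) = 3.13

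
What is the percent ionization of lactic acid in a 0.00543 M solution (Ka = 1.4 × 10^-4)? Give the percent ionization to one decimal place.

14.8%

CH3CH(OH)COOH ⇌ CH3CH(OH)COO- + H+; let x = [H+] at equilibrium.
Solve x² + 0.00014x − 7.6e-07 = 0 → x = 8.05 × 10^-4 M
Fraction ionized = 8.05 × 10^-4 / 0.00543 = 0.1483 → 14.8%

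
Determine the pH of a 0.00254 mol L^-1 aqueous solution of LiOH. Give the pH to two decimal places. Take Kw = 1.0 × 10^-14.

LiOH is a strong base; [OH-] = 0.00254 M.
pOH = -log(0.00254) = 2.60
pH = 14.00 - 2.60 = 11.40

pH = 11.40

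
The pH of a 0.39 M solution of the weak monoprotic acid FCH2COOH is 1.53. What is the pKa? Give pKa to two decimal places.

[H+] = 10^(-1.53) = 2.95 × 10^-2 M
At equilibrium [HA] = 0.39 − 2.95 × 10^-2 = 3.61 × 10^-1 M
Ka = [H+][A-]/[HA] = (2.95 × 10^-2)² / 3.61 × 10^-1 = 2.41 × 10^-3
pKa = -log(2.41 × 10^-3) = 2.62

pKa = 2.62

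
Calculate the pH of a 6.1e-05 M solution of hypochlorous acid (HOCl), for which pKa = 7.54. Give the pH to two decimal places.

pH = 5.88

HOCl ⇌ OCl- + H+
Ka = 10^(−7.54) = 2.88 × 10^-8
Let x = [H+] at equilibrium. Ka = x²/(6.1e-05 − x).
Neglecting x in the denominator: x = √(2.88 × 10^-8 × 6.1e-05) = 1.33 × 10^-6 M
(x/C₀ = 2.2% < 5%, so the approximation holds.)
pH = −log(1.33 × 10^-6) = 5.88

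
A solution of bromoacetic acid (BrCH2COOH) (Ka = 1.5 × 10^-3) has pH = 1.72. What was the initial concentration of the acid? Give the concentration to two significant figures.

C₀ = 2.6 × 10^-1 M

[H+] = 10^(-1.72) = 1.91 × 10^-2 M = x
Ka = x²/(C₀ − x) ⇒ C₀ = x + x²/Ka
C₀ = 1.91 × 10^-2 + (1.91 × 10^-2)²/(1.5 × 10^-3) = 2.62 × 10^-1 M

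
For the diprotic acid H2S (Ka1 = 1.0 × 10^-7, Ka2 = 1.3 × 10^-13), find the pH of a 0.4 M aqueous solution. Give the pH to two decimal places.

pH = 3.70

Since Ka1 ≫ Ka2, the first ionization dominates [H+].
Ka1 = x²/(0.4 − x) = 1.0 × 10^-7
x ≈ √(1.0 × 10^-7 × 0.4) = 2.00 × 10^-4 M
pH = −log(2.00 × 10^-4) = 3.70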